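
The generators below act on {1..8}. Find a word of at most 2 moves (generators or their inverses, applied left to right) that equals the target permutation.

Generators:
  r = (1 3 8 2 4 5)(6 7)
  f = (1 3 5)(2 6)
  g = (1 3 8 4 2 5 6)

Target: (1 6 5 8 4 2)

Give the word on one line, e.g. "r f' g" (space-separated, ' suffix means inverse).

  after f': (1 5 3)(2 6)
  after g: (1 6 5 8 4 2)

f' g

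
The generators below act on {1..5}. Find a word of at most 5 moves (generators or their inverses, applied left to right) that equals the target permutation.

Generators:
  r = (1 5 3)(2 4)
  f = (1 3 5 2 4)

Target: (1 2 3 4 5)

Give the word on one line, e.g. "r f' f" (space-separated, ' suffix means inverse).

  after f: (1 3 5 2 4)
  after f: (1 5 4 3 2)
  after f: (1 2 3 4 5)

f f f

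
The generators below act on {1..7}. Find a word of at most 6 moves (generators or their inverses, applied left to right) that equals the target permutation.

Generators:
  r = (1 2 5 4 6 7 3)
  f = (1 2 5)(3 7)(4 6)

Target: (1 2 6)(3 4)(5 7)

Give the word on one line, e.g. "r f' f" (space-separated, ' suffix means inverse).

f r f' r' f

  after f: (1 2 5)(3 7)(4 6)
  after r: (1 5 2 4 7)
  after f': (1 2 6 4 3 7 5)
  after r': (2 4 7)(3 6 5)
  after f: (1 2 6)(3 4)(5 7)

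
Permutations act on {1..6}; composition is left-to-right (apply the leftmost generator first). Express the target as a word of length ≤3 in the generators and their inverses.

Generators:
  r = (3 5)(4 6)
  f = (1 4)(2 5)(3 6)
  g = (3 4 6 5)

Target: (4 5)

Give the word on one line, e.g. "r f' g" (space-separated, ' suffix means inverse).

  after r': (3 5)(4 6)
  after g: (4 5)

r' g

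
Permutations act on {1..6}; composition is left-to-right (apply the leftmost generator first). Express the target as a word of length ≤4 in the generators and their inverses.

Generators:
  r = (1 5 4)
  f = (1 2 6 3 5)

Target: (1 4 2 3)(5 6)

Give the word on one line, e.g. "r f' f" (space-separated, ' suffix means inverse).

r r f f

  after r: (1 5 4)
  after r: (1 4 5)
  after f: (1 4)(2 6 3 5)
  after f: (1 4 2 3)(5 6)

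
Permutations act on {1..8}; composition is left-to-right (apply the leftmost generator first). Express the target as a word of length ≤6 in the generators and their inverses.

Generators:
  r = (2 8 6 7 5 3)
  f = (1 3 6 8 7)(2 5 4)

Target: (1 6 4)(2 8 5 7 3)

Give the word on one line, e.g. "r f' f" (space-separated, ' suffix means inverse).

  after f': (1 7 8 6 3)(2 4 5)
  after r': (1 6 5 3)(2 4 7)
  after f: (1 8 7 5 6 4)
  after r: (1 6 4)(2 8 5 7 3)

f' r' f r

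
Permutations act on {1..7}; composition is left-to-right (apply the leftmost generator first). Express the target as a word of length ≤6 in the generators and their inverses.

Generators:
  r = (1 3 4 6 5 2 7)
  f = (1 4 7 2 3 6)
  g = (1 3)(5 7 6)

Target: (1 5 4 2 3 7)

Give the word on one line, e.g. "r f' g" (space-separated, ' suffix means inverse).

g' f' r' f

  after g': (1 3)(5 6 7)
  after f': (1 2 7 5 3 6 4)
  after r': (1 5)(3 4 7 6)
  after f: (1 5 4 2 3 7)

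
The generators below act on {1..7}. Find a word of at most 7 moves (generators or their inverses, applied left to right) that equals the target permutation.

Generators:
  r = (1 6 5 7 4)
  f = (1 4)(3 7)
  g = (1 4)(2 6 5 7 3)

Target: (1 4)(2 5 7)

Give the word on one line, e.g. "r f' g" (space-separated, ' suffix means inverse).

f' r' g f' r

  after f': (1 4)(3 7)
  after r': (1 7 3 5 6)
  after g: (1 3 7 2 6 4)
  after f': (1 7 2 6)
  after r: (1 4)(2 5 7)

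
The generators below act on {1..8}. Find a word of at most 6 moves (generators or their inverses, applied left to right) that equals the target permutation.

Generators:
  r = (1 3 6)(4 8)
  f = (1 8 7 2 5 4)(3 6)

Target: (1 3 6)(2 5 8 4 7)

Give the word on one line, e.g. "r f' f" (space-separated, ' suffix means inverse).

  after f': (1 4 5 2 7 8)(3 6)
  after r': (1 8 6)(2 7 4 5)
  after f': (2 8 3 6 4)(5 7)
  after r': (1 6 8)(2 4)(5 7)
  after f': (1 3 6)(2 5 8 4 7)

f' r' f' r' f'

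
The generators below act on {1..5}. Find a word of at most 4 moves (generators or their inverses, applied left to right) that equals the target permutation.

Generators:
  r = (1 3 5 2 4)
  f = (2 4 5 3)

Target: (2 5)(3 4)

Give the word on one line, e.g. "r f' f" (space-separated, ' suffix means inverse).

f f

  after f: (2 4 5 3)
  after f: (2 5)(3 4)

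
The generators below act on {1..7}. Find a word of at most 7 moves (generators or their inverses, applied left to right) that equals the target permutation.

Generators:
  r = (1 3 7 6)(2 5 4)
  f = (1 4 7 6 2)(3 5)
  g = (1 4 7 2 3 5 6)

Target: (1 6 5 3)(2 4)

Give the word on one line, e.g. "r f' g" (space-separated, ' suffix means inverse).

r g' r' f' r'

  after r: (1 3 7 6)(2 5 4)
  after g': (1 2 3 4 7 5)
  after r': (1 4 3 5 6 7 2)
  after f': (4 5 7 6)
  after r': (1 6 5 3)(2 4)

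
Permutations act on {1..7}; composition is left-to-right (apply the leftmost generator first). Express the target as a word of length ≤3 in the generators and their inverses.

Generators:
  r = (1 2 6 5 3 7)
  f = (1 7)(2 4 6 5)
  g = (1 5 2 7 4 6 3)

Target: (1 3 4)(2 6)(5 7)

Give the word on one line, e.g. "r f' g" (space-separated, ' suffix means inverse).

g' f'

  after g': (1 3 6 4 7 2 5)
  after f': (1 3 4)(2 6)(5 7)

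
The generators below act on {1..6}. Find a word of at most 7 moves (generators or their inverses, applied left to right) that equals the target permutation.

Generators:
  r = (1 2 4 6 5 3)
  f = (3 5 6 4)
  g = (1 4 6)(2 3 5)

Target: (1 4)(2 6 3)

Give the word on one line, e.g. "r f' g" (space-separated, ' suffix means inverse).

g' f g g g

  after g': (1 6 4)(2 5 3)
  after f: (1 4)(2 6 3)
  after g: (1 6 5 2)
  after g: (2 4 6)(3 5)
  after g: (1 4)(2 6 3)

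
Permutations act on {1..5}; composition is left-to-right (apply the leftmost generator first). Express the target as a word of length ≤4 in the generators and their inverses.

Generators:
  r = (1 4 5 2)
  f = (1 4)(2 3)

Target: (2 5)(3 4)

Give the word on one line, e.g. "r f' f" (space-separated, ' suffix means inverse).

  after r: (1 4 5 2)
  after f': (2 4 5 3)
  after r: (1 4 2 5 3)
  after f': (2 5)(3 4)

r f' r f'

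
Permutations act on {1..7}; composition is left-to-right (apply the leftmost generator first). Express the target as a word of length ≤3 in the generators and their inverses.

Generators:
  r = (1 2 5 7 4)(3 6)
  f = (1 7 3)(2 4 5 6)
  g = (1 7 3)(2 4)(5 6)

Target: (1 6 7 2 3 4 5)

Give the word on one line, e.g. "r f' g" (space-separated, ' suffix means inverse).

f' r

  after f': (1 3 7)(2 6 5 4)
  after r: (1 6 7 2 3 4 5)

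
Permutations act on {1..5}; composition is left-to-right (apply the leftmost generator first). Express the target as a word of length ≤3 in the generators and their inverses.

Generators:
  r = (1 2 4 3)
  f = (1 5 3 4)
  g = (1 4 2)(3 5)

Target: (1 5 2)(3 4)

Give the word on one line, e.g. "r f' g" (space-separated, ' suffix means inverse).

  after f: (1 5 3 4)
  after f: (1 3)(4 5)
  after g: (1 5 2)(3 4)

f f g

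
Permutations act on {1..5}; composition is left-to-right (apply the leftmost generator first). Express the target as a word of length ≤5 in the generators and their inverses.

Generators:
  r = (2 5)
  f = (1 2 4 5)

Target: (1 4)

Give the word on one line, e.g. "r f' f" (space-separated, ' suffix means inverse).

f' f' r

  after f': (1 5 4 2)
  after f': (1 4)(2 5)
  after r: (1 4)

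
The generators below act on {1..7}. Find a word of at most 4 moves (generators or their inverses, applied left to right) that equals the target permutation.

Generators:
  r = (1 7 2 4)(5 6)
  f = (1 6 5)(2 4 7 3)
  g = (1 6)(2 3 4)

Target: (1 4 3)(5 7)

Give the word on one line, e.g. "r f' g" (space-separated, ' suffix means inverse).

  after r': (1 4 2 7)(5 6)
  after g: (1 2 7 6 5)(3 4)
  after r: (1 4 3)(5 7)

r' g r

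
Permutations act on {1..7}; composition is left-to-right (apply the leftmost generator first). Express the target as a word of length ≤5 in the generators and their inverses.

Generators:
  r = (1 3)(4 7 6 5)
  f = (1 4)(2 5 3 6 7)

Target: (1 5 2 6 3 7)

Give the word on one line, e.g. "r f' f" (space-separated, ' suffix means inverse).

  after r: (1 3)(4 7 6 5)
  after r: (4 6)(5 7)
  after f: (1 4 7 3 6)(2 5)
  after r': (1 5 2 6 3 7)

r r f r'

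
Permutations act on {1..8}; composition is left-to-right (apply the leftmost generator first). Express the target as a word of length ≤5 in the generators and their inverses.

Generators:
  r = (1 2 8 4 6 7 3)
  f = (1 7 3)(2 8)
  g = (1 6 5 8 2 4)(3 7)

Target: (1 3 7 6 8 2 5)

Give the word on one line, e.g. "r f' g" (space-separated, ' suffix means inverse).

  after g: (1 6 5 8 2 4)(3 7)
  after r: (1 7)(2 6 5 4)
  after g: (1 3 7 6 8 2 5)

g r g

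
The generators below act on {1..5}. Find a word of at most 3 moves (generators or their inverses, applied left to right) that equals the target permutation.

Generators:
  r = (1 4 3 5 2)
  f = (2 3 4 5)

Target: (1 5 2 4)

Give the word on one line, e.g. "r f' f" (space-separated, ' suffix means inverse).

r' f'

  after r': (1 2 5 3 4)
  after f': (1 5 2 4)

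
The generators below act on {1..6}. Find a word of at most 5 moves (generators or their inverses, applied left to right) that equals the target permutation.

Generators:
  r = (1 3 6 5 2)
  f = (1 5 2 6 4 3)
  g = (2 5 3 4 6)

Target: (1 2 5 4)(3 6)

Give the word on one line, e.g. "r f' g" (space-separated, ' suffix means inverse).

  after g': (2 6 4 3 5)
  after g': (2 4 5 6 3)
  after r': (1 2 4 6)(3 5)
  after g: (1 5 4 2 6)
  after r: (1 2 5 4)(3 6)

g' g' r' g r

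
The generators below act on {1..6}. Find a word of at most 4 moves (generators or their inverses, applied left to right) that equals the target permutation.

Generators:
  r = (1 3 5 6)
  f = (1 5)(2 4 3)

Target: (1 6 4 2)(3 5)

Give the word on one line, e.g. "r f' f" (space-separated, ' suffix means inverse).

r r f' r'

  after r: (1 3 5 6)
  after r: (1 5)(3 6)
  after f': (2 3 6 4)
  after r': (1 6 4 2)(3 5)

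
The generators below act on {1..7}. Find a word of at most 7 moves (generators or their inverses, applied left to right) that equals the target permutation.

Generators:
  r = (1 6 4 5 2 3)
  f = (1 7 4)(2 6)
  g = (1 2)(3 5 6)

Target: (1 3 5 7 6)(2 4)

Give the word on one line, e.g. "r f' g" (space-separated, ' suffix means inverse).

f' g r f' g'

  after f': (1 4 7)(2 6)
  after g: (1 4 7 2 3 5 6)
  after r: (1 5 4 7 3 2)
  after f': (1 5 7 3 6 2 4)
  after g': (1 3 5 7 6)(2 4)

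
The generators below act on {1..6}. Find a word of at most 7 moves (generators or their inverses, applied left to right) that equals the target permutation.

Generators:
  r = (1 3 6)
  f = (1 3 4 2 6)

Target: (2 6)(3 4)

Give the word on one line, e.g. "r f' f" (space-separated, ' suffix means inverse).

f f r f' r'

  after f: (1 3 4 2 6)
  after f: (1 4 6 3 2)
  after r: (1 4)(2 3)
  after f': (1 3 4 6 2)
  after r': (2 6)(3 4)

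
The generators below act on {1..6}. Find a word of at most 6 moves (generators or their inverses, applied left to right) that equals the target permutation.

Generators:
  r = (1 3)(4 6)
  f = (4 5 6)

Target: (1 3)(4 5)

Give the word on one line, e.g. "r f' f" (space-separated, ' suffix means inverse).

  after f: (4 5 6)
  after f: (4 6 5)
  after r: (1 3)(5 6)
  after f: (1 3)(4 5)

f f r f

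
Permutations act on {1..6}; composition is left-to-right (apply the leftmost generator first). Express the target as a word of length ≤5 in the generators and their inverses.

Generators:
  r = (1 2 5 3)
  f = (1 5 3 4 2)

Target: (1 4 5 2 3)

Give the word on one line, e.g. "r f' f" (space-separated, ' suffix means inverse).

r' f r

  after r': (1 3 5 2)
  after f: (1 4 2 5)
  after r: (1 4 5 2 3)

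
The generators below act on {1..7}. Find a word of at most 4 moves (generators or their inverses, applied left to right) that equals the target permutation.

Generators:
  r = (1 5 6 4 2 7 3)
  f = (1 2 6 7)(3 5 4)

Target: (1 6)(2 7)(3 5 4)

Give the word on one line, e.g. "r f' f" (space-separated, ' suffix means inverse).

f' f'

  after f': (1 7 6 2)(3 4 5)
  after f': (1 6)(2 7)(3 5 4)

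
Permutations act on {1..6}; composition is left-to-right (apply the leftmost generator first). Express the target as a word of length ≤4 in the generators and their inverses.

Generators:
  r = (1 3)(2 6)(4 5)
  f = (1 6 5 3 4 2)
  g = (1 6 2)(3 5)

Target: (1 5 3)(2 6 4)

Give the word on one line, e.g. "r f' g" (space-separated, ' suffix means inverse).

  after r': (1 3)(2 6)(4 5)
  after f': (1 5 3 2)(4 6)
  after g': (1 3 6 4)
  after g': (1 5 3)(2 6 4)

r' f' g' g'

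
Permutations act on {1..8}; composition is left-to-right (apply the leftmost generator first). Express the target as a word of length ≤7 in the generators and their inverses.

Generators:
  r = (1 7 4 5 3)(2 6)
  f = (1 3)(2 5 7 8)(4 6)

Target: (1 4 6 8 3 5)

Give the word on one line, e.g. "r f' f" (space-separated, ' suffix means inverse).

f f r f' r'

  after f: (1 3)(2 5 7 8)(4 6)
  after f: (2 7)(5 8)
  after r: (1 7 6 2 4 5 8 3)
  after f': (1 5 7 4 2 6 8)
  after r': (1 4 6 8 3 5)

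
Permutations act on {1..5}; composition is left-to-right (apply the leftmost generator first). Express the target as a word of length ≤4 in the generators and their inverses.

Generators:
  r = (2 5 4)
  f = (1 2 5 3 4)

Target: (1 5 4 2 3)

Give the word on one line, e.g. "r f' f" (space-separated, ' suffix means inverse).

  after f: (1 2 5 3 4)
  after f: (1 5 4 2 3)

f f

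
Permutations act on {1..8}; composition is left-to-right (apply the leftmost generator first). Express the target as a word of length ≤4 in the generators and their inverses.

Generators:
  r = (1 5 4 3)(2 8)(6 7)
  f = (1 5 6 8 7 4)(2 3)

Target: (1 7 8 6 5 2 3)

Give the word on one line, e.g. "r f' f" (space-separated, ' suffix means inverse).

r' r' f'

  after r': (1 3 4 5)(2 8)(6 7)
  after r': (1 4)(3 5)
  after f': (1 7 8 6 5 2 3)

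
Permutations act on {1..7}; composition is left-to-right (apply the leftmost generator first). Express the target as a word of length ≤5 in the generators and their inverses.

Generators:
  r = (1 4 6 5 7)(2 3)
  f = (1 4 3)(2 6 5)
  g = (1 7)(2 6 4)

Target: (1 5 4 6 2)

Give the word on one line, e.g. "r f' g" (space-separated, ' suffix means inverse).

  after r: (1 4 6 5 7)(2 3)
  after g': (1 6 5)(2 3 4)
  after f: (1 5 4 6 2)

r g' f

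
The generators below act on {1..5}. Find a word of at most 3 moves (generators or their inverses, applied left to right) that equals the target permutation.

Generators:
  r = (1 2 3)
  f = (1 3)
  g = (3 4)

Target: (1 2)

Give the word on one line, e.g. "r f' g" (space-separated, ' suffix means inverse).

  after f': (1 3)
  after r': (1 2)

f' r'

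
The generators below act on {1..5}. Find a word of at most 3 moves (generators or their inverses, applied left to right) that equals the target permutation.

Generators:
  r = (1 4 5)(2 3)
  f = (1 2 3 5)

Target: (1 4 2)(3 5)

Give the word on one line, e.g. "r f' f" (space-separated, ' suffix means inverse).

  after r: (1 4 5)(2 3)
  after f: (1 4)(2 5)
  after f: (1 4 2)(3 5)

r f f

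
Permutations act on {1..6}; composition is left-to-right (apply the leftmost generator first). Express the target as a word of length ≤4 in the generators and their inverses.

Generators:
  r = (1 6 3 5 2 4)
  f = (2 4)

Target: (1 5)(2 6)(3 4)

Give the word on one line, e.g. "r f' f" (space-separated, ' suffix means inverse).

  after r': (1 4 2 5 3 6)
  after r': (1 2 3)(4 5 6)
  after r': (1 5)(2 6)(3 4)

r' r' r'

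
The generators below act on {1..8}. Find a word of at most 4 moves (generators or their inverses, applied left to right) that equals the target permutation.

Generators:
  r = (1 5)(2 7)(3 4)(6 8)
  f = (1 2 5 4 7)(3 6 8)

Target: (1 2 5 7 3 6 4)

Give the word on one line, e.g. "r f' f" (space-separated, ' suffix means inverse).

  after f': (1 7 4 5 2)(3 8 6)
  after r: (1 2 5 7 3 6 4)

f' r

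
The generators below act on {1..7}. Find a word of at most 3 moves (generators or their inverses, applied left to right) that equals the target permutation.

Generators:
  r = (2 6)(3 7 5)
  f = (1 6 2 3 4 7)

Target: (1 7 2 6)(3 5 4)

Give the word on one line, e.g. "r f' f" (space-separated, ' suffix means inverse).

  after r: (2 6)(3 7 5)
  after r: (3 5 7)
  after f': (1 7 2 6)(3 5 4)

r r f'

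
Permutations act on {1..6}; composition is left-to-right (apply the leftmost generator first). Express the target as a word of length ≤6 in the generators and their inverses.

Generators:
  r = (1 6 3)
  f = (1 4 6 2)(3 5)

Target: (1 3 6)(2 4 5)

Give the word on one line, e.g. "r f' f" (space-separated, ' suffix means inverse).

r r f' r' f

  after r: (1 6 3)
  after r: (1 3 6)
  after f': (1 5 3 4)(2 6)
  after r': (1 5 6 2)(3 4)
  after f: (1 3 6)(2 4 5)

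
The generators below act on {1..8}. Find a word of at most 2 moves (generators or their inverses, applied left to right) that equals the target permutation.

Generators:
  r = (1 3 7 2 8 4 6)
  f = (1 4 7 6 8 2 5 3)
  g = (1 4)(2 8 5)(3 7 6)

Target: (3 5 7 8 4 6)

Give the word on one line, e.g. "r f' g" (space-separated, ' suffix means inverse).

  after f': (1 3 5 2 8 6 7 4)
  after r': (3 5 7 8 4 6)

f' r'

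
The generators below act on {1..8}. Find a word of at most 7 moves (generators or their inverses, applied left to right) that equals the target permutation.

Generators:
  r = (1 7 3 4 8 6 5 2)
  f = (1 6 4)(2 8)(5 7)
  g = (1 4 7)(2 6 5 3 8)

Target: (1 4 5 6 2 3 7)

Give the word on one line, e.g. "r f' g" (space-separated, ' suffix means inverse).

  after r': (1 2 5 6 8 4 3 7)
  after f: (1 8)(2 7 6)(3 5 4)
  after g: (1 2)(4 8)(5 7)
  after f': (1 8 6)(2 4)
  after r': (1 4 5 6 2 3 7)

r' f g f' r'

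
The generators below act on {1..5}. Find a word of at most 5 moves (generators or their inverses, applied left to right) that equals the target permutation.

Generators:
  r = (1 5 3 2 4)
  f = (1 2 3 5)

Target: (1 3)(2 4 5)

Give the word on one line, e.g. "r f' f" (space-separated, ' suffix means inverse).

r f f f

  after r: (1 5 3 2 4)
  after f: (2 4)
  after f: (1 2 4 3 5)
  after f: (1 3)(2 4 5)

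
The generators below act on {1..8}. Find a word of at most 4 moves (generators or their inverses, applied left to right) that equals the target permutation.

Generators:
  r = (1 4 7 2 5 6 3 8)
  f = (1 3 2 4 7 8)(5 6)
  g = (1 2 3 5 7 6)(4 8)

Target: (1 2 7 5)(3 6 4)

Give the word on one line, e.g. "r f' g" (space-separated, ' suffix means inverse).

g' r f

  after g': (1 6 7 5 3 2)(4 8)
  after r: (1 3 5 8 7 6 2 4)
  after f: (1 2 7 5)(3 6 4)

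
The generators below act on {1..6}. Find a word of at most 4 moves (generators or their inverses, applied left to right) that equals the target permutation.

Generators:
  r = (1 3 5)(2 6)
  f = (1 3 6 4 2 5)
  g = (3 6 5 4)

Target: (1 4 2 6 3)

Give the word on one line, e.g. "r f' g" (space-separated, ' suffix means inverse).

  after r: (1 3 5)(2 6)
  after f: (1 6 5 3)(2 4)
  after g: (1 5 6 4 2 3)
  after g: (1 4 2 6 3)

r f g g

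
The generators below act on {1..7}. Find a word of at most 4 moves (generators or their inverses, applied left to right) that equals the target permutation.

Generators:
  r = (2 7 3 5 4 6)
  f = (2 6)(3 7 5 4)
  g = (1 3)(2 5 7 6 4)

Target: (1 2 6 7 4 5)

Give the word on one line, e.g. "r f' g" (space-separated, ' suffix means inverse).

  after g: (1 3)(2 5 7 6 4)
  after r: (1 5 3)(2 4 7)
  after g': (1 2 6 7 4 5)

g r g'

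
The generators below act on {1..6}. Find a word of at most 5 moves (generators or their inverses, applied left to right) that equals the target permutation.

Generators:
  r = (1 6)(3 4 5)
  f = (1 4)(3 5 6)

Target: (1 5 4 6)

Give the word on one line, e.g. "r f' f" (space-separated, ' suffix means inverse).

  after r': (1 6)(3 5 4)
  after f': (1 5)(4 6)
  after f': (1 3 6)(4 5)
  after f': (1 6 4 3 5)
  after f': (1 5 4 6)

r' f' f' f' f'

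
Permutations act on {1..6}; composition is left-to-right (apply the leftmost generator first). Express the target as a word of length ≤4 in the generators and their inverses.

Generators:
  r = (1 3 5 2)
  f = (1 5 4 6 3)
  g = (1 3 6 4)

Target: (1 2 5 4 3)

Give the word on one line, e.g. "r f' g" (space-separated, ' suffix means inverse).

g f r'

  after g: (1 3 6 4)
  after f: (4 5)
  after r': (1 2 5 4 3)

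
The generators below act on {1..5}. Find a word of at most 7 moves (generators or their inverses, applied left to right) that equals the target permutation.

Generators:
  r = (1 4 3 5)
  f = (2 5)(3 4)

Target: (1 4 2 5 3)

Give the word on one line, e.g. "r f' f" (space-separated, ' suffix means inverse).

  after r': (1 5 3 4)
  after f: (1 2 5 4)
  after f: (1 5 3 4)
  after r': (1 3)(4 5)
  after f: (1 4 2 5 3)

r' f f r' f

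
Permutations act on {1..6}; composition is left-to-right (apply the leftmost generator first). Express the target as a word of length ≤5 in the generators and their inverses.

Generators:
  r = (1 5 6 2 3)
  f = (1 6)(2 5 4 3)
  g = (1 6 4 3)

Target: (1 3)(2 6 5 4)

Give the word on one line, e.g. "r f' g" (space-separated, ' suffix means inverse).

g' r' g' f'

  after g': (1 3 4 6)
  after r': (1 2 6 3 4 5)
  after g': (1 2)(3 6 4 5)
  after f': (1 3)(2 6 5 4)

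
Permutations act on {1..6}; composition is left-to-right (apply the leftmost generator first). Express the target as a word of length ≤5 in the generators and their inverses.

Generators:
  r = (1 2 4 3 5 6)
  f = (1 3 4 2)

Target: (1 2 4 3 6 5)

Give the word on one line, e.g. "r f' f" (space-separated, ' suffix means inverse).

  after r: (1 2 4 3 5 6)
  after f: (3 5 6)
  after r: (1 2 4 3 6 5)

r f r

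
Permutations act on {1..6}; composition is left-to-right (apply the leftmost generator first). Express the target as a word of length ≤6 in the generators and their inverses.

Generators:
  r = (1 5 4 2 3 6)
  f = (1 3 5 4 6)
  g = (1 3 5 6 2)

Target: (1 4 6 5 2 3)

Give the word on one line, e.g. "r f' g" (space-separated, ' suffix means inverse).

f g' r f

  after f: (1 3 5 4 6)
  after g': (2 6)(4 5)
  after r: (1 5 2)(3 6)
  after f: (1 4 6 5 2 3)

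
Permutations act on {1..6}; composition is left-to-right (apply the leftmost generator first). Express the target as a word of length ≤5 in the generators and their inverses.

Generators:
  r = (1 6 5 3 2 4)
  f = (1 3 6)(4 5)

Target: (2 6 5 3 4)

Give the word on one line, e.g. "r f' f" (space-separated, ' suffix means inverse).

  after f': (1 6 3)(4 5)
  after r: (1 5)(2 4 3 6)
  after r: (1 3 5 6 4 2)
  after f': (2 6 5 3 4)

f' r r f'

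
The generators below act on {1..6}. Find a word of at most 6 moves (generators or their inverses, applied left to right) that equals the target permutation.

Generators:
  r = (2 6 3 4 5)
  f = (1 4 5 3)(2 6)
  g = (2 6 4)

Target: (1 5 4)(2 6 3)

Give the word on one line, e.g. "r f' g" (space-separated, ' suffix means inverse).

  after r': (2 5 4 3 6)
  after f: (1 4)(2 3)
  after g: (1 2 3 6 4)
  after r': (1 5 4)(2 6 3)

r' f g r'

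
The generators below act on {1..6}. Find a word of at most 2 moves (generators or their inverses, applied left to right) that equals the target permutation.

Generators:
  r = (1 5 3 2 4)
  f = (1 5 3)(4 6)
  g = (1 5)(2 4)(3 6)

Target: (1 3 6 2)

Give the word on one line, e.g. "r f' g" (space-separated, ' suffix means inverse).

g' r

  after g': (1 5)(2 4)(3 6)
  after r: (1 3 6 2)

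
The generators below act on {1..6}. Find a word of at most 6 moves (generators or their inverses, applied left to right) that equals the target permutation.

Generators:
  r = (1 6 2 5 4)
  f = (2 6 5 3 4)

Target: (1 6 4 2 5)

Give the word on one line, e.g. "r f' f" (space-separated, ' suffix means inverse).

  after f': (2 4 3 5 6)
  after f': (2 3 6 4 5)
  after r': (1 4 2 3)(5 6)
  after r': (1 5)(2 3 4 6)
  after f': (1 6 4 2 5)

f' f' r' r' f'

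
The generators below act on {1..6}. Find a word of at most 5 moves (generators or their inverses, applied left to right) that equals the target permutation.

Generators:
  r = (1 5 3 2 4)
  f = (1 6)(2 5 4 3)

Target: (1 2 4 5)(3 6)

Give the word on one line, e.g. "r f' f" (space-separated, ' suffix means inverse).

f' r f r' r'

  after f': (1 6)(2 3 4 5)
  after r: (1 6 5 4 3)
  after f: (2 5 3 6 4)
  after r': (1 4 3 6 2)
  after r': (1 2 4 5)(3 6)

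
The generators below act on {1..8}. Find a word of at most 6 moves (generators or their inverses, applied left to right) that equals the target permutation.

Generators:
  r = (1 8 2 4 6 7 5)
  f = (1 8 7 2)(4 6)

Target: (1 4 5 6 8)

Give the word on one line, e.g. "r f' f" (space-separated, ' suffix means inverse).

  after r': (1 5 7 6 4 2 8)
  after r': (1 7 4 8 5 6 2)
  after f: (1 2 8 5 4 7 6)
  after r: (1 4 5 6 8)

r' r' f r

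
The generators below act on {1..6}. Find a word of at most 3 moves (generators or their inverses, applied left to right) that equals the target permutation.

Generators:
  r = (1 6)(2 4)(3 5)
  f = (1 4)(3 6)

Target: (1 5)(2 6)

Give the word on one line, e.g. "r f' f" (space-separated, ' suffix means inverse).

r f' r'

  after r: (1 6)(2 4)(3 5)
  after f': (1 3 5 6 4 2)
  after r': (1 5)(2 6)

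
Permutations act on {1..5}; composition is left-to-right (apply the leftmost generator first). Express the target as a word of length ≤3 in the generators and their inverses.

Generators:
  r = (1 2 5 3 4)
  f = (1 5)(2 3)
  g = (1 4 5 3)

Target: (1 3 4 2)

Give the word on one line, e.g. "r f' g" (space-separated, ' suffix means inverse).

r r g

  after r: (1 2 5 3 4)
  after r: (1 5 4 2 3)
  after g: (1 3 4 2)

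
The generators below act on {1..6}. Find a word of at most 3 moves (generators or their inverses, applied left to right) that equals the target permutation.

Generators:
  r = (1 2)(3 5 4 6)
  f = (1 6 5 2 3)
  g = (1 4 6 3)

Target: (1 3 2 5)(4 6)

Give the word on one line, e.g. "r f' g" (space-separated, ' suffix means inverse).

  after f: (1 6 5 2 3)
  after r: (1 3 2 5)(4 6)

f r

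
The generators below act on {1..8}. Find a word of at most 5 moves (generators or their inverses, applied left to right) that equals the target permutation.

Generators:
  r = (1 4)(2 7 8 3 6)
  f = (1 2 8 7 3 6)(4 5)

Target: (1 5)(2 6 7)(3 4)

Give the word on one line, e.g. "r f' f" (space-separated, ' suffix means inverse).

  after r': (1 4)(2 6 3 8 7)
  after r': (2 3 7 6 8)
  after r': (1 4)(2 8 6 7 3)
  after f': (1 5 4 6 8 3)
  after r': (1 5)(2 6 7)(3 4)

r' r' r' f' r'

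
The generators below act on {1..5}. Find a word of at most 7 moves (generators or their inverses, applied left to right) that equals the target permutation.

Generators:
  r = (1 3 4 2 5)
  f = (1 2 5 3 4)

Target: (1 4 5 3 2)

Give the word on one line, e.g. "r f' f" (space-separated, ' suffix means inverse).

  after f': (1 4 3 5 2)
  after r: (1 2 3)
  after r: (1 5)(2 4)
  after f': (1 2 3 5 4)
  after r': (1 4 5 3 2)

f' r r f' r'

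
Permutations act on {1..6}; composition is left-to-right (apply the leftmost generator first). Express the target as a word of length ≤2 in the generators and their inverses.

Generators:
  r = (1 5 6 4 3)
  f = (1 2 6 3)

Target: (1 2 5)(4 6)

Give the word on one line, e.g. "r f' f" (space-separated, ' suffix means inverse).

  after f: (1 2 6 3)
  after r': (1 2 5)(4 6)

f r'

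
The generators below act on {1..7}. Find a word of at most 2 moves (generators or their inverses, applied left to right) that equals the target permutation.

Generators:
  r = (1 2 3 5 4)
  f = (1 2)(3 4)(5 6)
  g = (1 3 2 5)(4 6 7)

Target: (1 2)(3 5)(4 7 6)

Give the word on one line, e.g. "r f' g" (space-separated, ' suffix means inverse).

g g

  after g: (1 3 2 5)(4 6 7)
  after g: (1 2)(3 5)(4 7 6)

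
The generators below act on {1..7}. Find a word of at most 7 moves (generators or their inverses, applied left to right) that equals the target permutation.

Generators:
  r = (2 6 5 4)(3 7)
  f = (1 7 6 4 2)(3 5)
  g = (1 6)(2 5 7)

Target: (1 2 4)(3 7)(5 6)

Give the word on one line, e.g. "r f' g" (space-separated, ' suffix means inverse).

  after g': (1 6)(2 7 5)
  after r: (1 5 6)(2 3 7 4)
  after r: (1 4 6)(2 7)
  after g': (1 4)(2 5)
  after r: (1 2 4)(3 7)(5 6)

g' r r g' r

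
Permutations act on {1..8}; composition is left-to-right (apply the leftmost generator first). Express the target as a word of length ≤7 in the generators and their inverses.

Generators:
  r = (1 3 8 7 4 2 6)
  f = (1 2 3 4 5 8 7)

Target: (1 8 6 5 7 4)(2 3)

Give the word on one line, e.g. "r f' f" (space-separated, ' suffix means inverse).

r f' r' f' r

  after r: (1 3 8 7 4 2 6)
  after f': (1 2 6 7 3 5 4)
  after r': (1 4 6 8 3 5 7)
  after f': (1 3 4 6 5 8 2)
  after r: (1 8 6 5 7 4)(2 3)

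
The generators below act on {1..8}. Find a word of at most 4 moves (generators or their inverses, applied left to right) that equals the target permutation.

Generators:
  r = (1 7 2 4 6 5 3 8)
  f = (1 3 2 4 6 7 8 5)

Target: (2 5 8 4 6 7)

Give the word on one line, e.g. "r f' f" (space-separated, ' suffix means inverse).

r' f f

  after r': (1 8 3 5 6 4 2 7)
  after f: (1 5 7 3)(2 8)
  after f: (2 5 8 4 6 7)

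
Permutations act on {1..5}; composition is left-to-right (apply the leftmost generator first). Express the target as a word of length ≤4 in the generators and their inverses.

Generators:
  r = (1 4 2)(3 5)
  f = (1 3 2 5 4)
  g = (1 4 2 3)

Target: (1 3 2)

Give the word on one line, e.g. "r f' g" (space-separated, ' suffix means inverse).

  after f: (1 3 2 5 4)
  after g: (2 5)
  after r': (1 2 3 5 4)
  after f': (1 3 2)

f g r' f'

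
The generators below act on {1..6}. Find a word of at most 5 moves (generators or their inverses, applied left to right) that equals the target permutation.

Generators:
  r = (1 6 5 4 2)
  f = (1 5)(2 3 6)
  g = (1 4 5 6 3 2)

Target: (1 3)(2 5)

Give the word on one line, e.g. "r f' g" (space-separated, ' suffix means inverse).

  after r': (1 2 4 5 6)
  after f': (1 6 5 3 2 4)
  after g: (1 3)(2 5)

r' f' g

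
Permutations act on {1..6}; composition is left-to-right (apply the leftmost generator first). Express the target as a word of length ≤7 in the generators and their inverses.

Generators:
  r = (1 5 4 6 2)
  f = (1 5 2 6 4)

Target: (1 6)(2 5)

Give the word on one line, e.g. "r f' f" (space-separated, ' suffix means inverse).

r r r f r

  after r: (1 5 4 6 2)
  after r: (1 4 2 5 6)
  after r: (1 6 5 2 4)
  after f: (1 4 5 6 2)
  after r: (1 6)(2 5)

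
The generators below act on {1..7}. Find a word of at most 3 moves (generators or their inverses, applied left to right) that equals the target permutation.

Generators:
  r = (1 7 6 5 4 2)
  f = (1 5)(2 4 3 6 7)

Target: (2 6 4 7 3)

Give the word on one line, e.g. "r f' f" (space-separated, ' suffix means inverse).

  after f': (1 5)(2 7 6 3 4)
  after f': (2 6 4 7 3)

f' f'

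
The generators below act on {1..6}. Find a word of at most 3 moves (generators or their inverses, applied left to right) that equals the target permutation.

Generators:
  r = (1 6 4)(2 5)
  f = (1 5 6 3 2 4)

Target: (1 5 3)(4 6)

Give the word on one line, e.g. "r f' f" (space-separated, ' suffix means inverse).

f' r f

  after f': (1 4 2 3 6 5)
  after r: (2 3 4 5 6)
  after f: (1 5 3)(4 6)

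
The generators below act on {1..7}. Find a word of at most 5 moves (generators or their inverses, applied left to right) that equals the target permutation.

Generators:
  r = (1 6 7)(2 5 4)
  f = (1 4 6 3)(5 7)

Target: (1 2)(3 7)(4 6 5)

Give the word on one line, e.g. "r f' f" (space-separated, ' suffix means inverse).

r' f r'

  after r': (1 7 6)(2 4 5)
  after f: (1 5 2 6 4 7 3)
  after r': (1 2)(3 7)(4 6 5)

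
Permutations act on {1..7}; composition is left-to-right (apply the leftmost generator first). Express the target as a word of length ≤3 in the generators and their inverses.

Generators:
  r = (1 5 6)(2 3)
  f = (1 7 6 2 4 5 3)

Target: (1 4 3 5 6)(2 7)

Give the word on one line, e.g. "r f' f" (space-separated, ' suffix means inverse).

  after r': (1 6 5)(2 3)
  after f: (1 2)(3 4 5 7 6)
  after f: (1 4 3 5 6)(2 7)

r' f f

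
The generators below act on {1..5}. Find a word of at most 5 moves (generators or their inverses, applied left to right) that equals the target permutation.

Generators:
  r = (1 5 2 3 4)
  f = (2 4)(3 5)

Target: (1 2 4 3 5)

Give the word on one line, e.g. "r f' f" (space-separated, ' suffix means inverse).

  after r: (1 5 2 3 4)
  after f': (1 3 2 5 4)
  after r: (1 4 5)
  after f: (1 2 4 3 5)

r f' r f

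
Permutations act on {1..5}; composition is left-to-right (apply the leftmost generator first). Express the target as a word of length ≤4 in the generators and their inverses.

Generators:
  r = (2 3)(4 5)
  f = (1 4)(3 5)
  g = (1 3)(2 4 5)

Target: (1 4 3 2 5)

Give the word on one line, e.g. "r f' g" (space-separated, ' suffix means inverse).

  after r: (2 3)(4 5)
  after f: (1 4 3 2 5)
  after f: (2 3)(4 5)
  after f: (1 4 3 2 5)

r f f f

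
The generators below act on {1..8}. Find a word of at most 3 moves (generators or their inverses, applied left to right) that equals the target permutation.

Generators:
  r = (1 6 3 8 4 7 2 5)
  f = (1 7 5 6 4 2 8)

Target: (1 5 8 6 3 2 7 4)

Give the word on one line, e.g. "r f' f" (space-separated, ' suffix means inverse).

r f'

  after r: (1 6 3 8 4 7 2 5)
  after f': (1 5 8 6 3 2 7 4)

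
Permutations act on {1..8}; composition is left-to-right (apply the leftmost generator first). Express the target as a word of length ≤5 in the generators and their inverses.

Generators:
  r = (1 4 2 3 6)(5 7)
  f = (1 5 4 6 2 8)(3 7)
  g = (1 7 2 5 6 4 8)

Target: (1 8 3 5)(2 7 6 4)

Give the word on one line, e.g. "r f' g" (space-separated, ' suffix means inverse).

  after f: (1 5 4 6 2 8)(3 7)
  after g: (1 6 5 8 7 3 2)
  after r': (1 3 4)(2 6 7)(5 8)
  after r': (1 2 3)(4 6 5 8 7)
  after f: (1 8 3 5)(2 7 6 4)

f g r' r' f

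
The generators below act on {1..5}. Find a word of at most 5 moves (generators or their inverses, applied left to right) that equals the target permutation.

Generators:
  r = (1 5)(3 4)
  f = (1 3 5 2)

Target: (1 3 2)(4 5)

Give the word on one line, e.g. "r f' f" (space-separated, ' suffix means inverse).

  after r': (1 5)(3 4)
  after f: (1 2)(3 4 5)
  after r': (1 2 5 4)
  after f': (1 5 4 2 3)
  after f': (1 3 2)(4 5)

r' f r' f' f'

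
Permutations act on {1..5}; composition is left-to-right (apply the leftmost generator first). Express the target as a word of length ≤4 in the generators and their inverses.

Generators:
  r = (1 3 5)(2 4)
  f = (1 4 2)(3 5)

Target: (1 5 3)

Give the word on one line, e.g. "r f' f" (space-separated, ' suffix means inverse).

  after r: (1 3 5)(2 4)
  after r: (1 5 3)

r r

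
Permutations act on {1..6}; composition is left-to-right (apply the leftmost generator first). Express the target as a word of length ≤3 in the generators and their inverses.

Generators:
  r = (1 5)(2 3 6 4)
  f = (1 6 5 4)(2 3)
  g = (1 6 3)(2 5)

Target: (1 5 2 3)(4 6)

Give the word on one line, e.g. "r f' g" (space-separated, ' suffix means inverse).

f' r' f

  after f': (1 4 5 6)(2 3)
  after r': (1 6 5 3 4)
  after f: (1 5 2 3)(4 6)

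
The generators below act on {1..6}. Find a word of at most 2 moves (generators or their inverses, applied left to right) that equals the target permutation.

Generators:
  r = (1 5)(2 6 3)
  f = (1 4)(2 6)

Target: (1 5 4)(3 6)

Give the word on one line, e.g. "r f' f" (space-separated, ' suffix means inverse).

  after r: (1 5)(2 6 3)
  after f': (1 5 4)(3 6)

r f'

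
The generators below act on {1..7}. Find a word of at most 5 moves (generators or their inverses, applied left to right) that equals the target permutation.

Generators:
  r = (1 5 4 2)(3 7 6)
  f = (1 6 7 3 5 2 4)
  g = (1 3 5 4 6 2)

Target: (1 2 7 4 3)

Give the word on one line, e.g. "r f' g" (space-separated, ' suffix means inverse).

  after g: (1 3 5 4 6 2)
  after g: (1 5 6)(2 3 4)
  after r': (2 6)(3 5 7)
  after f: (1 6 4)(2 7 5 3)
  after g: (1 2 7 4 3)

g g r' f g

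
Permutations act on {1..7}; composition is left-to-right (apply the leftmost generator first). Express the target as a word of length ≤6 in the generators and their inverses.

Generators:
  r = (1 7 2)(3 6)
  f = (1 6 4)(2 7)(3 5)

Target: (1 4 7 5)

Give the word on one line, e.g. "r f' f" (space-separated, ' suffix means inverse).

  after r: (1 7 2)(3 6)
  after r: (1 2 7)
  after f: (1 7 6 4)(3 5)
  after r': (2 7 3 5 6 4)
  after f': (1 4 7 5)

r r f r' f'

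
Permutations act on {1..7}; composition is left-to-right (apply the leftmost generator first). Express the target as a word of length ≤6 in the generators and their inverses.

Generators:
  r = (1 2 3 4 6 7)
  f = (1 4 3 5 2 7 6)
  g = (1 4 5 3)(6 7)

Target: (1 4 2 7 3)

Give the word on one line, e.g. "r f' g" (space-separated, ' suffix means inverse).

g' r' r' g' f'

  after g': (1 3 5 4)(6 7)
  after r': (1 2)(3 5)(4 7)
  after r': (2 7 3 5)(4 6)
  after g': (1 3 4 7 5 2 6)
  after f': (1 4 2 7 3)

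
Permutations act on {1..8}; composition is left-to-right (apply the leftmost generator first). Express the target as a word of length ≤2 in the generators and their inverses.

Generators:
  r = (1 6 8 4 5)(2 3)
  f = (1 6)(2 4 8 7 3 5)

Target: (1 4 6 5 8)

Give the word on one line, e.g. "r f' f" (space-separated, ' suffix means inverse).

  after r': (1 5 4 8 6)(2 3)
  after r': (1 4 6 5 8)

r' r'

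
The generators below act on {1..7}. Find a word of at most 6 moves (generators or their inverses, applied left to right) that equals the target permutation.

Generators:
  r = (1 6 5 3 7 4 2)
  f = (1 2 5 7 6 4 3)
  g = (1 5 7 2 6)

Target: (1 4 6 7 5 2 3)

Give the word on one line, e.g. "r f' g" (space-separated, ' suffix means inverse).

f' g' r r

  after f': (1 3 4 6 7 5 2)
  after g': (1 3 4 2 6 5 7)
  after r: (1 7 6 3 2 5 4)
  after r: (1 4 6 7 5 2 3)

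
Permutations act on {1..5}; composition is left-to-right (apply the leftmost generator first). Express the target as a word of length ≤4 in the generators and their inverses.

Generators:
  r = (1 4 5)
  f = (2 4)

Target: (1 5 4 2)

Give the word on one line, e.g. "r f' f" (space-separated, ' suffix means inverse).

  after f: (2 4)
  after r': (1 5 4 2)
  after f': (1 5 2)
  after f': (1 5 4 2)

f r' f' f'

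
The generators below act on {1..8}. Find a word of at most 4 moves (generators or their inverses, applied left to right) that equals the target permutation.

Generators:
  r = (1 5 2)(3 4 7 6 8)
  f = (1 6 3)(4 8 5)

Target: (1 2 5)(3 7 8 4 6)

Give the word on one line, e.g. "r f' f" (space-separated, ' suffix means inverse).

  after r: (1 5 2)(3 4 7 6 8)
  after r: (1 2 5)(3 7 8 4 6)

r r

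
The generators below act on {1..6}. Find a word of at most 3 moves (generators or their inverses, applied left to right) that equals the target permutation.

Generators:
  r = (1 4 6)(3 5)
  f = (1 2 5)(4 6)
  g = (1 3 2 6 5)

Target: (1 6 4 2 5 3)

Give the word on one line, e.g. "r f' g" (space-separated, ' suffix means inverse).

f' g'

  after f': (1 5 2)(4 6)
  after g': (1 6 4 2 5 3)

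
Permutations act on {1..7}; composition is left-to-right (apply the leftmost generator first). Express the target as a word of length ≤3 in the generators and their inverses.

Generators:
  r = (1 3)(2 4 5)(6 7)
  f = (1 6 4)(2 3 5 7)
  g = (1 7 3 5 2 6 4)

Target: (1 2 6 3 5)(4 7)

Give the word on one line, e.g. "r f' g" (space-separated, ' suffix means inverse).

  after f': (1 4 6)(2 7 5 3)
  after r': (1 2 6 3 5)(4 7)

f' r'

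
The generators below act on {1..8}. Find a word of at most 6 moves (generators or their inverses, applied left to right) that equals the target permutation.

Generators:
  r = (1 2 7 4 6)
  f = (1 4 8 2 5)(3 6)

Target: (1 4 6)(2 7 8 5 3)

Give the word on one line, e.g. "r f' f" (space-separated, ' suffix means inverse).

f r' f' r

  after f: (1 4 8 2 5)(3 6)
  after r': (1 7 2 5 6 3 4 8)
  after f': (1 7 8 5 3)
  after r: (1 4 6)(2 7 8 5 3)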